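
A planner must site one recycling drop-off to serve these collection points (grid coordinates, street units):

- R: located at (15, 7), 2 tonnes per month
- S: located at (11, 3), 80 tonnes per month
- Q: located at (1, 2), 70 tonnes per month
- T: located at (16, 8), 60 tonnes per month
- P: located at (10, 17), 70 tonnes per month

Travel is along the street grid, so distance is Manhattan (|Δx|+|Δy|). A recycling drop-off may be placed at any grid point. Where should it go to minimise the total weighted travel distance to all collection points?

(11, 3)

Manhattan distance separates: Σwᵢ(|x−xᵢ|+|y−yᵢ|) = Σwᵢ|x−xᵢ| + Σwᵢ|y−yᵢ|, so x and y are optimised independently as 1-D weighted medians.
Total weight W = 282; half = 141.
x-coordinate, sorted with cumulative weight:
  x=1 (Q, w=70) cum 70
  x=10 (P, w=70) cum 140
  x=11 (S, w=80) cum 220  ← median
  x=15 (R, w=2) cum 222
  x=16 (T, w=60) cum 282
⇒ x* = 11
y-coordinate, sorted with cumulative weight:
  y=2 (Q, w=70) cum 70
  y=3 (S, w=80) cum 150  ← median
  y=7 (R, w=2) cum 152
  y=8 (T, w=60) cum 212
  y=17 (P, w=70) cum 282
⇒ y* = 3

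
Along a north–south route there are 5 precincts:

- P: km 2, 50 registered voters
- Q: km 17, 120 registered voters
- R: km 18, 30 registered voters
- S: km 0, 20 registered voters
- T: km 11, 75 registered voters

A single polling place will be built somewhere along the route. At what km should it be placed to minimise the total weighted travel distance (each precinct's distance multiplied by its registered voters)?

x = 17

For a sum of weighted absolute distances on a line, the optimum is the weighted median (not the mean). Total weight W = 295; half-weight = 147.5.
Sort by position and accumulate weight:
  km 0 (S, w=20) → cum 20
  km 2 (P, w=50) → cum 70
  km 11 (T, w=75) → cum 145
  km 17 (Q, w=120) → cum 265  ≥ 147.5 → median here
  km 18 (R, w=30) → cum 295
Optimal location: km 17.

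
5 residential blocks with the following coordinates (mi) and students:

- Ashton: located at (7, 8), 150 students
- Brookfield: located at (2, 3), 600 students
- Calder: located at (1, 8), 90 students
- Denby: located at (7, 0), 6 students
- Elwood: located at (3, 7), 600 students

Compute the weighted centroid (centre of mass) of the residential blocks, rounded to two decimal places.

The minimiser of Σwᵢ‖p−pᵢ‖² is the weighted centroid p* = (Σwᵢpᵢ)/(Σwᵢ).
Σwᵢ = 1446.
Σwᵢxᵢ = 150·7 + 600·2 + 90·1 + 6·7 + 600·3 = 4182.
Σwᵢyᵢ = 150·8 + 600·3 + 90·8 + 6·0 + 600·7 = 7920.
x* = 4182/1446 = 2.89, y* = 7920/1446 = 5.48.

(2.89, 5.48)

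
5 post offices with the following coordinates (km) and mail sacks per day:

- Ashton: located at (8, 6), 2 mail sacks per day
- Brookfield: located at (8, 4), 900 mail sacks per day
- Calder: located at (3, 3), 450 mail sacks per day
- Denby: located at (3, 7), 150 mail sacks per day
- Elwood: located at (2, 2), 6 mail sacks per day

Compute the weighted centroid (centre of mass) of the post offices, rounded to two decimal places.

(5.99, 3.99)

The minimiser of Σwᵢ‖p−pᵢ‖² is the weighted centroid p* = (Σwᵢpᵢ)/(Σwᵢ).
Σwᵢ = 1508.
Σwᵢxᵢ = 2·8 + 900·8 + 450·3 + 150·3 + 6·2 = 9028.
Σwᵢyᵢ = 2·6 + 900·4 + 450·3 + 150·7 + 6·2 = 6024.
x* = 9028/1508 = 5.99, y* = 6024/1508 = 3.99.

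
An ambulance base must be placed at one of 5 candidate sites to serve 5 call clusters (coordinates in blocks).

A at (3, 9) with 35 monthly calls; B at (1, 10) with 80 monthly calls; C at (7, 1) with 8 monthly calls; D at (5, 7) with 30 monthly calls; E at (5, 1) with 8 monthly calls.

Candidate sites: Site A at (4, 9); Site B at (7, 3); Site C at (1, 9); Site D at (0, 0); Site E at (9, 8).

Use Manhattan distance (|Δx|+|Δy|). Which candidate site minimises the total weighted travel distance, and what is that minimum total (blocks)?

Total weighted distance at each candidate:
  Site A (4, 9): total = 605
  Site B (7, 3): total = 1618
  Site C (1, 9): total = 538
  Site D (0, 0): total = 1772
  Site E (9, 8): total = 1355
Minimum is at Site C with total 538 blocks.

Site C, total 538 blocks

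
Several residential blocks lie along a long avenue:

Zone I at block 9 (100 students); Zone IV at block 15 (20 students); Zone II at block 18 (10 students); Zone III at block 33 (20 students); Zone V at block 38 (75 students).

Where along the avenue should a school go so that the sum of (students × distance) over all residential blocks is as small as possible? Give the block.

x = 15

For a sum of weighted absolute distances on a line, the optimum is the weighted median (not the mean). Total weight W = 225; half-weight = 112.5.
Sort by position and accumulate weight:
  block 9 (Zone I, w=100) → cum 100
  block 15 (Zone IV, w=20) → cum 120  ≥ 112.5 → median here
  block 18 (Zone II, w=10) → cum 130
  block 33 (Zone III, w=20) → cum 150
  block 38 (Zone V, w=75) → cum 225
Optimal location: block 15.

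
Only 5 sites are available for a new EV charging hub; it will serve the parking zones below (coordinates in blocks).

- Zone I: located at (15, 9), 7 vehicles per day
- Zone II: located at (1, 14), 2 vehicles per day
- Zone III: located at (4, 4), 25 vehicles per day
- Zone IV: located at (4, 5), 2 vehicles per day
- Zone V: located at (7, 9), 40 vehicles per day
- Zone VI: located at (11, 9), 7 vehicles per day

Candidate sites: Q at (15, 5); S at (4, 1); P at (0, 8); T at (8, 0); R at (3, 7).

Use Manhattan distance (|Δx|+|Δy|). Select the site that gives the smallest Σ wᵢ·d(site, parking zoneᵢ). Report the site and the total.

Total weighted distance at each candidate:
  Q (15, 5): total = 932
  S (4, 1): total = 793
  P (0, 8): total = 744
  T (8, 0): total = 856
  R (3, 7): total = 532
Minimum is at R with total 532 blocks.

R, total 532 blocks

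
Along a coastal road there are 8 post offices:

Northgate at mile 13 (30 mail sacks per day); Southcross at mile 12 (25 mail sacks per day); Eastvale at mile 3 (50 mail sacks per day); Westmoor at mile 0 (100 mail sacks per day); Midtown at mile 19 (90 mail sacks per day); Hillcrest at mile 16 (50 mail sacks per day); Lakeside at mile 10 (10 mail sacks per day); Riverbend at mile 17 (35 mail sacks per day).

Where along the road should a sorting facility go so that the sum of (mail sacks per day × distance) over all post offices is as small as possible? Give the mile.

x = 13

For a sum of weighted absolute distances on a line, the optimum is the weighted median (not the mean). Total weight W = 390; half-weight = 195.
Sort by position and accumulate weight:
  mile 0 (Westmoor, w=100) → cum 100
  mile 3 (Eastvale, w=50) → cum 150
  mile 10 (Lakeside, w=10) → cum 160
  mile 12 (Southcross, w=25) → cum 185
  mile 13 (Northgate, w=30) → cum 215  ≥ 195 → median here
  mile 16 (Hillcrest, w=50) → cum 265
  mile 17 (Riverbend, w=35) → cum 300
  mile 19 (Midtown, w=90) → cum 390
Optimal location: mile 13.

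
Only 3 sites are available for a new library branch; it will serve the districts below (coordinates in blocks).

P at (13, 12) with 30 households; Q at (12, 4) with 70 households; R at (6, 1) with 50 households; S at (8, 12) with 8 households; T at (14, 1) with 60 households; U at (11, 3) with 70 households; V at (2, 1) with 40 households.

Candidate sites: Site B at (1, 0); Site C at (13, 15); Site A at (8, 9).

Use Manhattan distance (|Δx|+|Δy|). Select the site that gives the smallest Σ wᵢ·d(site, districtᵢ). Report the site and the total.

Site A, total 3424 blocks

Total weighted distance at each candidate:
  Site B (1, 0): total = 4052
  Site C (13, 15): total = 4924
  Site A (8, 9): total = 3424
Minimum is at Site A with total 3424 blocks.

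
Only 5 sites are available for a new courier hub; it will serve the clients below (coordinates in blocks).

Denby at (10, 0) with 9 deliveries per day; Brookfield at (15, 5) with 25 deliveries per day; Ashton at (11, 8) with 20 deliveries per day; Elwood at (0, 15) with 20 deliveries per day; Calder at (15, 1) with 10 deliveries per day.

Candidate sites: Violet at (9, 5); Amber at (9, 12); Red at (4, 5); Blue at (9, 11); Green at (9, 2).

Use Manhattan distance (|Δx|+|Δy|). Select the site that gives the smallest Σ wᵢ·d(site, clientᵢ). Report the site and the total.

Violet, total 784 blocks

Total weighted distance at each candidate:
  Violet (9, 5): total = 784
  Amber (9, 12): total = 972
  Red (4, 5): total = 1004
  Blue (9, 11): total = 928
  Green (9, 2): total = 922
Minimum is at Violet with total 784 blocks.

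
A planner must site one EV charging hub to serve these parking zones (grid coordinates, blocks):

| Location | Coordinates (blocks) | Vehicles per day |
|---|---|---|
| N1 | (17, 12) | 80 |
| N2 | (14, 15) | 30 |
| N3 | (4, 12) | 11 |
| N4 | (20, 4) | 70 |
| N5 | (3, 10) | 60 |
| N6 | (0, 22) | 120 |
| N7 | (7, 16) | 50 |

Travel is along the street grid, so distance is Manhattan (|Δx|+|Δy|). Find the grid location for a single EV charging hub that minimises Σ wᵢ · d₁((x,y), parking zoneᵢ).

Manhattan distance separates: Σwᵢ(|x−xᵢ|+|y−yᵢ|) = Σwᵢ|x−xᵢ| + Σwᵢ|y−yᵢ|, so x and y are optimised independently as 1-D weighted medians.
Total weight W = 421; half = 210.5.
x-coordinate, sorted with cumulative weight:
  x=0 (N6, w=120) cum 120
  x=3 (N5, w=60) cum 180
  x=4 (N3, w=11) cum 191
  x=7 (N7, w=50) cum 241  ← median
  x=14 (N2, w=30) cum 271
  x=17 (N1, w=80) cum 351
  x=20 (N4, w=70) cum 421
⇒ x* = 7
y-coordinate, sorted with cumulative weight:
  y=4 (N4, w=70) cum 70
  y=10 (N5, w=60) cum 130
  y=12 (N1, w=80) cum 210
  y=12 (N3, w=11) cum 221  ← median
  y=15 (N2, w=30) cum 251
  y=16 (N7, w=50) cum 301
  y=22 (N6, w=120) cum 421
⇒ y* = 12

(7, 12)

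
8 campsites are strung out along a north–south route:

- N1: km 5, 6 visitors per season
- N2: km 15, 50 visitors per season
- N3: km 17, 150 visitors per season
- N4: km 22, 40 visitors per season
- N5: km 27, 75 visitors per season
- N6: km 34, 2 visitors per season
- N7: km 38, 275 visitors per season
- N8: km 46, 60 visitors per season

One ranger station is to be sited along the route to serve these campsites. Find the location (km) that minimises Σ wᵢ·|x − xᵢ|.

For a sum of weighted absolute distances on a line, the optimum is the weighted median (not the mean). Total weight W = 658; half-weight = 329.
Sort by position and accumulate weight:
  km 5 (N1, w=6) → cum 6
  km 15 (N2, w=50) → cum 56
  km 17 (N3, w=150) → cum 206
  km 22 (N4, w=40) → cum 246
  km 27 (N5, w=75) → cum 321
  km 34 (N6, w=2) → cum 323
  km 38 (N7, w=275) → cum 598  ≥ 329 → median here
  km 46 (N8, w=60) → cum 658
Optimal location: km 38.

x = 38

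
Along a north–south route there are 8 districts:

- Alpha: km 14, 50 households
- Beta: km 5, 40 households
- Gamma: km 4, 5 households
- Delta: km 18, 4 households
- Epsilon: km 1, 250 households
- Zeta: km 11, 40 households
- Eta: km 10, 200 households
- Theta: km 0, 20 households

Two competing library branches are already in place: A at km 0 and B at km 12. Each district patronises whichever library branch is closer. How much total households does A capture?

315

The indifferent point is the midpoint (0+12)/2 = 6; districts left of it (closer to A at 0) go to A, those right go to B.
  Theta at 0 (w=20) → A
  Epsilon at 1 (w=250) → A
  Gamma at 4 (w=5) → A
  Beta at 5 (w=40) → A
  Eta at 10 (w=200) → B
  Zeta at 11 (w=40) → B
  Alpha at 14 (w=50) → B
  Delta at 18 (w=4) → B
A captures 315; B captures 294.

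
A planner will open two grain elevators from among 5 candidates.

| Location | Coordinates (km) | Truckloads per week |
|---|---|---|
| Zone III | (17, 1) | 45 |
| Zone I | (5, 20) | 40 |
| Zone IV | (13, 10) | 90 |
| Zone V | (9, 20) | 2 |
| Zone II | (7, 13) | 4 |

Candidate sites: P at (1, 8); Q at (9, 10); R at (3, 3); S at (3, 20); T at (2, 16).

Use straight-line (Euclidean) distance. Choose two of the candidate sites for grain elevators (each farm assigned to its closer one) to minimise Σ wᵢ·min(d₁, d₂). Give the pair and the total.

{Q, S}, total 1008.3

Evaluate every pair (each demand assigned to the nearer of the two):
  {Q, S}: total = 1008.3
  {Q, T}: total = 1132.4
  {P, Q}: total = 1367.1
  {Q, R}: total = 1367.1
  {R, S}: total = 1859.2
  {R, T}: total = 1974.4
  {P, S}: total = 2004.0
  {P, T}: total = 2120.2
  {S, T}: total = 2197.6
  {P, R}: total = 2297.3
Best pair: {Q, S} with total 1008.3.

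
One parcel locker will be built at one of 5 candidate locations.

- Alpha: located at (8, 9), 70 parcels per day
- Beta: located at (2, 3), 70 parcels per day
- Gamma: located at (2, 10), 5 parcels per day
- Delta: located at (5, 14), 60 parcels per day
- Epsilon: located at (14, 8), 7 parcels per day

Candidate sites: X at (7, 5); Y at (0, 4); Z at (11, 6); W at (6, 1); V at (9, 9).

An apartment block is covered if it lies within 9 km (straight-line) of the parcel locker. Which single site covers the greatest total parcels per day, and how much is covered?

X, covering 152

Coverage radius r = 9 km; a point is covered iff (Δx)²+(Δy)² ≤ 9² = 81.
  X (7, 5): covers {Alpha, Beta, Gamma, Epsilon} → 152
  Y (0, 4): covers {Beta, Gamma} → 75
  Z (11, 6): covers {Alpha, Epsilon} → 77
  W (6, 1): covers {Alpha, Beta} → 140
  V (9, 9): covers {Alpha, Gamma, Delta, Epsilon} → 142
Maximum coverage at X: 152 parcels per day.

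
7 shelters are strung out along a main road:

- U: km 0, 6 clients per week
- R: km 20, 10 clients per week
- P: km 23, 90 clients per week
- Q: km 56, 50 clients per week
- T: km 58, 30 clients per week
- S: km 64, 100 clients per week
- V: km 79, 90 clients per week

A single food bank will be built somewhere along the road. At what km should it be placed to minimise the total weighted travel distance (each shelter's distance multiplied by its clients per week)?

For a sum of weighted absolute distances on a line, the optimum is the weighted median (not the mean). Total weight W = 376; half-weight = 188.
Sort by position and accumulate weight:
  km 0 (U, w=6) → cum 6
  km 20 (R, w=10) → cum 16
  km 23 (P, w=90) → cum 106
  km 56 (Q, w=50) → cum 156
  km 58 (T, w=30) → cum 186
  km 64 (S, w=100) → cum 286  ≥ 188 → median here
  km 79 (V, w=90) → cum 376
Optimal location: km 64.

x = 64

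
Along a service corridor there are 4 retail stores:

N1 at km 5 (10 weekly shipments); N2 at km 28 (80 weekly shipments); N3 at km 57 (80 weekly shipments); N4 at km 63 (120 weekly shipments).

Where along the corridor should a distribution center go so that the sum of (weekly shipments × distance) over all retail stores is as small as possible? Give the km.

For a sum of weighted absolute distances on a line, the optimum is the weighted median (not the mean). Total weight W = 290; half-weight = 145.
Sort by position and accumulate weight:
  km 5 (N1, w=10) → cum 10
  km 28 (N2, w=80) → cum 90
  km 57 (N3, w=80) → cum 170  ≥ 145 → median here
  km 63 (N4, w=120) → cum 290
Optimal location: km 57.

x = 57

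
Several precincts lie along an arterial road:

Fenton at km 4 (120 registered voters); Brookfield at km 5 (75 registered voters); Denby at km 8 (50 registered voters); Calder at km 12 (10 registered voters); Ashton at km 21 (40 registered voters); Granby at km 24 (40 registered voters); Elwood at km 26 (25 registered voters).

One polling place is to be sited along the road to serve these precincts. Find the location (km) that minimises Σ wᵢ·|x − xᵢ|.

x = 5

For a sum of weighted absolute distances on a line, the optimum is the weighted median (not the mean). Total weight W = 360; half-weight = 180.
Sort by position and accumulate weight:
  km 4 (Fenton, w=120) → cum 120
  km 5 (Brookfield, w=75) → cum 195  ≥ 180 → median here
  km 8 (Denby, w=50) → cum 245
  km 12 (Calder, w=10) → cum 255
  km 21 (Ashton, w=40) → cum 295
  km 24 (Granby, w=40) → cum 335
  km 26 (Elwood, w=25) → cum 360
Optimal location: km 5.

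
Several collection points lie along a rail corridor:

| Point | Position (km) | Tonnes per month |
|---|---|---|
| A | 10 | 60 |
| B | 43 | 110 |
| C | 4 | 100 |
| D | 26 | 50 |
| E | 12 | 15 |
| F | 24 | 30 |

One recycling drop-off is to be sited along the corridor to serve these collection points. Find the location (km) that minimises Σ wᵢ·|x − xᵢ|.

For a sum of weighted absolute distances on a line, the optimum is the weighted median (not the mean). Total weight W = 365; half-weight = 182.5.
Sort by position and accumulate weight:
  km 4 (C, w=100) → cum 100
  km 10 (A, w=60) → cum 160
  km 12 (E, w=15) → cum 175
  km 24 (F, w=30) → cum 205  ≥ 182.5 → median here
  km 26 (D, w=50) → cum 255
  km 43 (B, w=110) → cum 365
Optimal location: km 24.

x = 24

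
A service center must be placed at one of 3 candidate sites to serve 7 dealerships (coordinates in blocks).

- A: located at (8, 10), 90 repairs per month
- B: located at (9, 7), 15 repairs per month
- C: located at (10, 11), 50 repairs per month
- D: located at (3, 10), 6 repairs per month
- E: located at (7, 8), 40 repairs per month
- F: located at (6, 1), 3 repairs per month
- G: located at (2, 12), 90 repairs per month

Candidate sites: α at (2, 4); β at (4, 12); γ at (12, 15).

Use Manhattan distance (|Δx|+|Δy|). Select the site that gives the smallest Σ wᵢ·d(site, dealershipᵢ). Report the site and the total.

β, total 1557 blocks

Total weighted distance at each candidate:
  α (2, 4): total = 3123
  β (4, 12): total = 1557
  γ (12, 15): total = 3069
Minimum is at β with total 1557 blocks.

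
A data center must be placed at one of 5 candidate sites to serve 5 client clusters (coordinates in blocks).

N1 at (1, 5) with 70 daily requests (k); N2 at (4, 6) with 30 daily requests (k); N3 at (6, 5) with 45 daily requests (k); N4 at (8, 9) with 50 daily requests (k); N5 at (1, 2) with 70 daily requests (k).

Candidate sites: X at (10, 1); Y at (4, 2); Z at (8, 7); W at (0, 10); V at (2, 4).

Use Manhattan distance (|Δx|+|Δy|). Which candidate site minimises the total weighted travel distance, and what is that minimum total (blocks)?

Total weighted distance at each candidate:
  X (10, 1): total = 2800
  Y (4, 2): total = 1525
  Z (8, 7): total = 1900
  W (0, 10): total = 2235
  V (2, 4): total = 1245
Minimum is at V with total 1245 blocks.

V, total 1245 blocks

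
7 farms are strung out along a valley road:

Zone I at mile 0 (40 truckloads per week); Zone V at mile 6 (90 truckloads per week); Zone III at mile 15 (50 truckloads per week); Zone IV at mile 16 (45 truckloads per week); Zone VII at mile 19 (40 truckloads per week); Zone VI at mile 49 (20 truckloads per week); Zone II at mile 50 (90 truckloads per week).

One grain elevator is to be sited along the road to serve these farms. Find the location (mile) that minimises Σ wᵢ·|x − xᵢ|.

For a sum of weighted absolute distances on a line, the optimum is the weighted median (not the mean). Total weight W = 375; half-weight = 187.5.
Sort by position and accumulate weight:
  mile 0 (Zone I, w=40) → cum 40
  mile 6 (Zone V, w=90) → cum 130
  mile 15 (Zone III, w=50) → cum 180
  mile 16 (Zone IV, w=45) → cum 225  ≥ 187.5 → median here
  mile 19 (Zone VII, w=40) → cum 265
  mile 49 (Zone VI, w=20) → cum 285
  mile 50 (Zone II, w=90) → cum 375
Optimal location: mile 16.

x = 16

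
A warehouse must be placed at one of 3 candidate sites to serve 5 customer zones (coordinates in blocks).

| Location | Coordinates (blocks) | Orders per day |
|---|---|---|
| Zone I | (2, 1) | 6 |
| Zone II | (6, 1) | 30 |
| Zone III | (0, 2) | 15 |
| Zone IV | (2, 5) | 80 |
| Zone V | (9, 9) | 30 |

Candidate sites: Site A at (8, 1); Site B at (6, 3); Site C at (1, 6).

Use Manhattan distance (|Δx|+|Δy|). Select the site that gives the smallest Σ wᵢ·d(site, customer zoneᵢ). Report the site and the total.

Total weighted distance at each candidate:
  Site A (8, 1): total = 1301
  Site B (6, 3): total = 951
  Site C (1, 6): total = 901
Minimum is at Site C with total 901 blocks.

Site C, total 901 blocks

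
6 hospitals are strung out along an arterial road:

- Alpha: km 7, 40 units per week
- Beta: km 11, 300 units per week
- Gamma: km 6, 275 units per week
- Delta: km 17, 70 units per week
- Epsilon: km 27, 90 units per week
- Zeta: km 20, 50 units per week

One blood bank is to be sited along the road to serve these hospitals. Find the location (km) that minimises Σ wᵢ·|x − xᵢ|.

For a sum of weighted absolute distances on a line, the optimum is the weighted median (not the mean). Total weight W = 825; half-weight = 412.5.
Sort by position and accumulate weight:
  km 6 (Gamma, w=275) → cum 275
  km 7 (Alpha, w=40) → cum 315
  km 11 (Beta, w=300) → cum 615  ≥ 412.5 → median here
  km 17 (Delta, w=70) → cum 685
  km 20 (Zeta, w=50) → cum 735
  km 27 (Epsilon, w=90) → cum 825
Optimal location: km 11.

x = 11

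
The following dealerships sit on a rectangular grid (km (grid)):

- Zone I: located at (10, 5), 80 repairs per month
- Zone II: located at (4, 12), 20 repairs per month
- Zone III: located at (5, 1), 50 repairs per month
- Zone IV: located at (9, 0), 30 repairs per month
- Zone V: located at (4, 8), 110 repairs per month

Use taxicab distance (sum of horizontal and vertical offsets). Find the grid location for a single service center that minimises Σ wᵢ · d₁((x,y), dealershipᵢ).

(5, 5)

Manhattan distance separates: Σwᵢ(|x−xᵢ|+|y−yᵢ|) = Σwᵢ|x−xᵢ| + Σwᵢ|y−yᵢ|, so x and y are optimised independently as 1-D weighted medians.
Total weight W = 290; half = 145.
x-coordinate, sorted with cumulative weight:
  x=4 (Zone II, w=20) cum 20
  x=4 (Zone V, w=110) cum 130
  x=5 (Zone III, w=50) cum 180  ← median
  x=9 (Zone IV, w=30) cum 210
  x=10 (Zone I, w=80) cum 290
⇒ x* = 5
y-coordinate, sorted with cumulative weight:
  y=0 (Zone IV, w=30) cum 30
  y=1 (Zone III, w=50) cum 80
  y=5 (Zone I, w=80) cum 160  ← median
  y=8 (Zone V, w=110) cum 270
  y=12 (Zone II, w=20) cum 290
⇒ y* = 5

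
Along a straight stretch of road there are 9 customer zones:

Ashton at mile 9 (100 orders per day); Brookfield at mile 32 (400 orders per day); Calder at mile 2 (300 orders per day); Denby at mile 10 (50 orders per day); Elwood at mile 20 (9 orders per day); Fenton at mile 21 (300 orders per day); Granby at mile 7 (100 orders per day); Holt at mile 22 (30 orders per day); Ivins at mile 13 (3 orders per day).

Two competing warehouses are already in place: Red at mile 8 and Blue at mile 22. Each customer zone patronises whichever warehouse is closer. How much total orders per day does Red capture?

553

The indifferent point is the midpoint (8+22)/2 = 15; customer zones left of it (closer to Red at 8) go to Red, those right go to Blue.
  Calder at 2 (w=300) → Red
  Granby at 7 (w=100) → Red
  Ashton at 9 (w=100) → Red
  Denby at 10 (w=50) → Red
  Ivins at 13 (w=3) → Red
  Elwood at 20 (w=9) → Blue
  Fenton at 21 (w=300) → Blue
  Holt at 22 (w=30) → Blue
  Brookfield at 32 (w=400) → Blue
Red captures 553; Blue captures 739.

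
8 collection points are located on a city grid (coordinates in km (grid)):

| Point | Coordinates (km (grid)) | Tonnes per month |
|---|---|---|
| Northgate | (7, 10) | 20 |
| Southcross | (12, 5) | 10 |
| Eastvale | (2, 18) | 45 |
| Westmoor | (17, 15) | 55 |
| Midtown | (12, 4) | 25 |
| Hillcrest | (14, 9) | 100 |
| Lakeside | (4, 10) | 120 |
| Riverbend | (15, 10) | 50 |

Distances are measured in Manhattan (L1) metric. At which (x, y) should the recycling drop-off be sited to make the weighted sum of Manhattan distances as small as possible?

Manhattan distance separates: Σwᵢ(|x−xᵢ|+|y−yᵢ|) = Σwᵢ|x−xᵢ| + Σwᵢ|y−yᵢ|, so x and y are optimised independently as 1-D weighted medians.
Total weight W = 425; half = 212.5.
x-coordinate, sorted with cumulative weight:
  x=2 (Eastvale, w=45) cum 45
  x=4 (Lakeside, w=120) cum 165
  x=7 (Northgate, w=20) cum 185
  x=12 (Southcross, w=10) cum 195
  x=12 (Midtown, w=25) cum 220  ← median
  x=14 (Hillcrest, w=100) cum 320
  x=15 (Riverbend, w=50) cum 370
  x=17 (Westmoor, w=55) cum 425
⇒ x* = 12
y-coordinate, sorted with cumulative weight:
  y=4 (Midtown, w=25) cum 25
  y=5 (Southcross, w=10) cum 35
  y=9 (Hillcrest, w=100) cum 135
  y=10 (Northgate, w=20) cum 155
  y=10 (Lakeside, w=120) cum 275  ← median
  y=10 (Riverbend, w=50) cum 325
  y=15 (Westmoor, w=55) cum 380
  y=18 (Eastvale, w=45) cum 425
⇒ y* = 10

(12, 10)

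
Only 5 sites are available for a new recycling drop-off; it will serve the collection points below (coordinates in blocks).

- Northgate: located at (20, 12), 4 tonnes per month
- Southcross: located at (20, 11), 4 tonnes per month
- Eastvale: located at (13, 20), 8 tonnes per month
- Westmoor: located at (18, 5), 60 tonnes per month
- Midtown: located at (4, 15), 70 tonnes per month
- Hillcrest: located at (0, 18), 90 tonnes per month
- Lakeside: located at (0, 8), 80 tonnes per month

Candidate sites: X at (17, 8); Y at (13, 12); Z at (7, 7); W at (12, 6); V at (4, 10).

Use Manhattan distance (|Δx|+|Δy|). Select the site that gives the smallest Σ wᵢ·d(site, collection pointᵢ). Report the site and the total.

Total weighted distance at each candidate:
  X (17, 8): total = 5610
  Y (13, 12): total = 4754
  Z (7, 7): total = 4102
  W (12, 6): total = 5118
  V (4, 10): total = 3342
Minimum is at V with total 3342 blocks.

V, total 3342 blocks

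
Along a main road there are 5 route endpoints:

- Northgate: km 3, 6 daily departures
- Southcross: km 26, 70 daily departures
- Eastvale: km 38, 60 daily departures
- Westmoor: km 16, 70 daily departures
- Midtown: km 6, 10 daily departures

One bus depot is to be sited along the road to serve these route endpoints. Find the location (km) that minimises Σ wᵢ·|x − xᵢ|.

For a sum of weighted absolute distances on a line, the optimum is the weighted median (not the mean). Total weight W = 216; half-weight = 108.
Sort by position and accumulate weight:
  km 3 (Northgate, w=6) → cum 6
  km 6 (Midtown, w=10) → cum 16
  km 16 (Westmoor, w=70) → cum 86
  km 26 (Southcross, w=70) → cum 156  ≥ 108 → median here
  km 38 (Eastvale, w=60) → cum 216
Optimal location: km 26.

x = 26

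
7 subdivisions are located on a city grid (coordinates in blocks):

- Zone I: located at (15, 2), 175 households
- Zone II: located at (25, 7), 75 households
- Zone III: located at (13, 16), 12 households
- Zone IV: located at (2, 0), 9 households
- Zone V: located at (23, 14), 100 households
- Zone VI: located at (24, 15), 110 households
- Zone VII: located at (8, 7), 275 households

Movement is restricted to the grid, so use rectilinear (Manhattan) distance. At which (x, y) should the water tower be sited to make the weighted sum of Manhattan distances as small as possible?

(15, 7)

Manhattan distance separates: Σwᵢ(|x−xᵢ|+|y−yᵢ|) = Σwᵢ|x−xᵢ| + Σwᵢ|y−yᵢ|, so x and y are optimised independently as 1-D weighted medians.
Total weight W = 756; half = 378.
x-coordinate, sorted with cumulative weight:
  x=2 (Zone IV, w=9) cum 9
  x=8 (Zone VII, w=275) cum 284
  x=13 (Zone III, w=12) cum 296
  x=15 (Zone I, w=175) cum 471  ← median
  x=23 (Zone V, w=100) cum 571
  x=24 (Zone VI, w=110) cum 681
  x=25 (Zone II, w=75) cum 756
⇒ x* = 15
y-coordinate, sorted with cumulative weight:
  y=0 (Zone IV, w=9) cum 9
  y=2 (Zone I, w=175) cum 184
  y=7 (Zone II, w=75) cum 259
  y=7 (Zone VII, w=275) cum 534  ← median
  y=14 (Zone V, w=100) cum 634
  y=15 (Zone VI, w=110) cum 744
  y=16 (Zone III, w=12) cum 756
⇒ y* = 7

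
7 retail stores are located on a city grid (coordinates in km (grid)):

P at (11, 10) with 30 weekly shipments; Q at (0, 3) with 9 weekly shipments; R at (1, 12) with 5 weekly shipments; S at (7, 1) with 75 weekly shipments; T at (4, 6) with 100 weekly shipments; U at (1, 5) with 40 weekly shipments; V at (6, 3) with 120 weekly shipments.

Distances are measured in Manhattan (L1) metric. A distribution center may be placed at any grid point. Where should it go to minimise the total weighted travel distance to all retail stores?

(6, 3)

Manhattan distance separates: Σwᵢ(|x−xᵢ|+|y−yᵢ|) = Σwᵢ|x−xᵢ| + Σwᵢ|y−yᵢ|, so x and y are optimised independently as 1-D weighted medians.
Total weight W = 379; half = 189.5.
x-coordinate, sorted with cumulative weight:
  x=0 (Q, w=9) cum 9
  x=1 (R, w=5) cum 14
  x=1 (U, w=40) cum 54
  x=4 (T, w=100) cum 154
  x=6 (V, w=120) cum 274  ← median
  x=7 (S, w=75) cum 349
  x=11 (P, w=30) cum 379
⇒ x* = 6
y-coordinate, sorted with cumulative weight:
  y=1 (S, w=75) cum 75
  y=3 (Q, w=9) cum 84
  y=3 (V, w=120) cum 204  ← median
  y=5 (U, w=40) cum 244
  y=6 (T, w=100) cum 344
  y=10 (P, w=30) cum 374
  y=12 (R, w=5) cum 379
⇒ y* = 3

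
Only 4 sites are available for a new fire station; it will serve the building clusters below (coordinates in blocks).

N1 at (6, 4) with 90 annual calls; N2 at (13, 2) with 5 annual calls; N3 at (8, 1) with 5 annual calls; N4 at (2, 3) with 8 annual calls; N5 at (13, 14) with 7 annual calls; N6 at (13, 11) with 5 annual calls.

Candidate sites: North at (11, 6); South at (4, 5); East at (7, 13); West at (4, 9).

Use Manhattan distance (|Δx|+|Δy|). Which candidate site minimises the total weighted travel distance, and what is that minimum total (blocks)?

Total weighted distance at each candidate:
  North (11, 6): total = 901
  South (4, 5): total = 603
  East (7, 13): total = 1259
  West (4, 9): total = 987
Minimum is at South with total 603 blocks.

South, total 603 blocks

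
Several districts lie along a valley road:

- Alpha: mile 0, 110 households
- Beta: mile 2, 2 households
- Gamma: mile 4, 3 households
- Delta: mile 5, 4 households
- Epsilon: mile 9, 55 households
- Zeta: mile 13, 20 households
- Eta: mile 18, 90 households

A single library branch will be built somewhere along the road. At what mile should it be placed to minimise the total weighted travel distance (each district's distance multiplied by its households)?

x = 9

For a sum of weighted absolute distances on a line, the optimum is the weighted median (not the mean). Total weight W = 284; half-weight = 142.
Sort by position and accumulate weight:
  mile 0 (Alpha, w=110) → cum 110
  mile 2 (Beta, w=2) → cum 112
  mile 4 (Gamma, w=3) → cum 115
  mile 5 (Delta, w=4) → cum 119
  mile 9 (Epsilon, w=55) → cum 174  ≥ 142 → median here
  mile 13 (Zeta, w=20) → cum 194
  mile 18 (Eta, w=90) → cum 284
Optimal location: mile 9.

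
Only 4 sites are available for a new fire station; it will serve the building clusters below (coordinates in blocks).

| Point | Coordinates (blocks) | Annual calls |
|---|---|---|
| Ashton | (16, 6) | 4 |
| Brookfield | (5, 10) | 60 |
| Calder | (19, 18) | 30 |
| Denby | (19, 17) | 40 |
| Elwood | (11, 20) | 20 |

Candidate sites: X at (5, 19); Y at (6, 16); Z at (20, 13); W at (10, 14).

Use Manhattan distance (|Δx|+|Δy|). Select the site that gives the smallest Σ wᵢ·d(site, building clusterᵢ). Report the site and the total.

W, total 1606 blocks

Total weighted distance at each candidate:
  X (5, 19): total = 1866
  Y (6, 16): total = 1690
  Z (20, 13): total = 1824
  W (10, 14): total = 1606
Minimum is at W with total 1606 blocks.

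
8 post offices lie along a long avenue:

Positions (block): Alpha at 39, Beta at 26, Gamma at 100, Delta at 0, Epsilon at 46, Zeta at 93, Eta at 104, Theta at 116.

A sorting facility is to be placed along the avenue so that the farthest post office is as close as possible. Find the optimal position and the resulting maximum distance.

location 58, max distance 58

The 1-center on a line is the midpoint of the two extreme points: leftmost at 0, rightmost at 116.
Optimal location = (0 + 116)/2 = 58; maximum distance = (116 − 0)/2 = 58.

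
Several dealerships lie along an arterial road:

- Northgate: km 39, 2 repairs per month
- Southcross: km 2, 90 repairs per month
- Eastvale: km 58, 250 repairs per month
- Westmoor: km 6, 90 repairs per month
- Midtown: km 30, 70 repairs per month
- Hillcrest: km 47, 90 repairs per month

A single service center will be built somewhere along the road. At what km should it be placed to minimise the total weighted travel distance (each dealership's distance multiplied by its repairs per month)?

For a sum of weighted absolute distances on a line, the optimum is the weighted median (not the mean). Total weight W = 592; half-weight = 296.
Sort by position and accumulate weight:
  km 2 (Southcross, w=90) → cum 90
  km 6 (Westmoor, w=90) → cum 180
  km 30 (Midtown, w=70) → cum 250
  km 39 (Northgate, w=2) → cum 252
  km 47 (Hillcrest, w=90) → cum 342  ≥ 296 → median here
  km 58 (Eastvale, w=250) → cum 592
Optimal location: km 47.

x = 47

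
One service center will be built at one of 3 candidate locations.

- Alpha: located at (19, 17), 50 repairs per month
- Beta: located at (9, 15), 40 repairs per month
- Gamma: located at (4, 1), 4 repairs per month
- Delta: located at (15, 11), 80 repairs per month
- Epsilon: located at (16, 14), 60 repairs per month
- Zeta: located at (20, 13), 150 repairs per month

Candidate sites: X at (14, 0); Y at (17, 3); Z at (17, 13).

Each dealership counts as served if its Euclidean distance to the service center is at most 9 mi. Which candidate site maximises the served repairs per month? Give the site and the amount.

Z, covering 380

Coverage radius r = 9 mi; a point is covered iff (Δx)²+(Δy)² ≤ 9² = 81.
  X (14, 0): covers {none} → 0
  Y (17, 3): covers {Delta} → 80
  Z (17, 13): covers {Alpha, Beta, Delta, Epsilon, Zeta} → 380
Maximum coverage at Z: 380 repairs per month.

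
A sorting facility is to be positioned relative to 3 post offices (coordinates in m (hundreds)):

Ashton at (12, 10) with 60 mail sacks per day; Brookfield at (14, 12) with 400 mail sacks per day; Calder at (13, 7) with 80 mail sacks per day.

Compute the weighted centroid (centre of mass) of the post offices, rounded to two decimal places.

(13.63, 11.04)

The minimiser of Σwᵢ‖p−pᵢ‖² is the weighted centroid p* = (Σwᵢpᵢ)/(Σwᵢ).
Σwᵢ = 540.
Σwᵢxᵢ = 60·12 + 400·14 + 80·13 = 7360.
Σwᵢyᵢ = 60·10 + 400·12 + 80·7 = 5960.
x* = 7360/540 = 13.63, y* = 5960/540 = 11.04.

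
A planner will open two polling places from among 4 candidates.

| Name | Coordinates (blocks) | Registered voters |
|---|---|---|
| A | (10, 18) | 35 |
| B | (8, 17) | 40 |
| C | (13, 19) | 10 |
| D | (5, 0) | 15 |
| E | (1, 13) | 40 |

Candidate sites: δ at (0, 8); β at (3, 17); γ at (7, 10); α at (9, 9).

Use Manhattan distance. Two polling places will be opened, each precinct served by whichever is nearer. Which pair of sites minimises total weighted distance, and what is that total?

Evaluate every pair (each demand assigned to the nearer of the two):
  {β, γ}: total = 1020
  {δ, β}: total = 1035
  {β, α}: total = 1035
  {δ, γ}: total = 1275
  {δ, α}: total = 1285
  {γ, α}: total = 1350
Best pair: {β, γ} with total 1020.

{β, γ}, total 1020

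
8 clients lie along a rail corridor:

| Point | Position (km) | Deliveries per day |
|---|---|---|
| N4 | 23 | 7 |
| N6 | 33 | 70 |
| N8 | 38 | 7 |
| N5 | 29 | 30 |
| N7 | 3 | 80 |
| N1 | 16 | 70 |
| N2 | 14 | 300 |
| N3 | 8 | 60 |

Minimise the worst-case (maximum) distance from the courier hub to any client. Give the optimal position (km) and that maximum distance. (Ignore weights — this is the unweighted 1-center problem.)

The 1-center on a line is the midpoint of the two extreme points: leftmost at 3, rightmost at 38.
Optimal location = (3 + 38)/2 = 20.5; maximum distance = (38 − 3)/2 = 17.5.

location 20.5, max distance 17.5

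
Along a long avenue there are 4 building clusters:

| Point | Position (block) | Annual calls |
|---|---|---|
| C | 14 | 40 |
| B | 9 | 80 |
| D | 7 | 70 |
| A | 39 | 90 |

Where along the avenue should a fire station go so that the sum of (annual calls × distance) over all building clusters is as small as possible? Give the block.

x = 9

For a sum of weighted absolute distances on a line, the optimum is the weighted median (not the mean). Total weight W = 280; half-weight = 140.
Sort by position and accumulate weight:
  block 7 (D, w=70) → cum 70
  block 9 (B, w=80) → cum 150  ≥ 140 → median here
  block 14 (C, w=40) → cum 190
  block 39 (A, w=90) → cum 280
Optimal location: block 9.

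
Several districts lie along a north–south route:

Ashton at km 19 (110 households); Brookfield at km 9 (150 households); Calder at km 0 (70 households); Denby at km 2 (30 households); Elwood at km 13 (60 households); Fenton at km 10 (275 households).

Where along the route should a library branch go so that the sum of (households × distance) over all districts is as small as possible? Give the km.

x = 10

For a sum of weighted absolute distances on a line, the optimum is the weighted median (not the mean). Total weight W = 695; half-weight = 347.5.
Sort by position and accumulate weight:
  km 0 (Calder, w=70) → cum 70
  km 2 (Denby, w=30) → cum 100
  km 9 (Brookfield, w=150) → cum 250
  km 10 (Fenton, w=275) → cum 525  ≥ 347.5 → median here
  km 13 (Elwood, w=60) → cum 585
  km 19 (Ashton, w=110) → cum 695
Optimal location: km 10.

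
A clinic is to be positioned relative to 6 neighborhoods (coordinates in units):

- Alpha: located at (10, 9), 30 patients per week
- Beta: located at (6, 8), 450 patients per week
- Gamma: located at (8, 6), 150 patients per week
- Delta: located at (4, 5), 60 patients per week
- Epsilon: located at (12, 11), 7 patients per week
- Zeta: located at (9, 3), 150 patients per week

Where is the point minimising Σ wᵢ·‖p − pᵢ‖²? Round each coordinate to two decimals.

(6.94, 6.61)

The minimiser of Σwᵢ‖p−pᵢ‖² is the weighted centroid p* = (Σwᵢpᵢ)/(Σwᵢ).
Σwᵢ = 847.
Σwᵢxᵢ = 30·10 + 450·6 + 150·8 + 60·4 + 7·12 + 150·9 = 5874.
Σwᵢyᵢ = 30·9 + 450·8 + 150·6 + 60·5 + 7·11 + 150·3 = 5597.
x* = 5874/847 = 6.94, y* = 5597/847 = 6.61.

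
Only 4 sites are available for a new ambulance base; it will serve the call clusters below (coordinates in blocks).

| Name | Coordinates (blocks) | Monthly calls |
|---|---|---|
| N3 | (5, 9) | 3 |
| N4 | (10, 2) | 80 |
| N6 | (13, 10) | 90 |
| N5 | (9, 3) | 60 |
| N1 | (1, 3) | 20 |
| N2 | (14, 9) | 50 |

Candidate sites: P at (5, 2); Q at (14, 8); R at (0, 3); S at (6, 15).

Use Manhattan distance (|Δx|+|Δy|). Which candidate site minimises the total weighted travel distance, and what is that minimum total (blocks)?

Q, total 2110 blocks

Total weighted distance at each candidate:
  P (5, 2): total = 3061
  Q (14, 8): total = 2110
  R (0, 3): total = 4273
  S (6, 15): total = 4401
Minimum is at Q with total 2110 blocks.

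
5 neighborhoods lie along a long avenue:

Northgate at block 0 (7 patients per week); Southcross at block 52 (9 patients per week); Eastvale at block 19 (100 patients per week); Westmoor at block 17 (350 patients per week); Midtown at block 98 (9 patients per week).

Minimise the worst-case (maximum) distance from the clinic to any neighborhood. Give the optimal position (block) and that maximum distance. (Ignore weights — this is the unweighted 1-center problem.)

The 1-center on a line is the midpoint of the two extreme points: leftmost at 0, rightmost at 98.
Optimal location = (0 + 98)/2 = 49; maximum distance = (98 − 0)/2 = 49.

location 49, max distance 49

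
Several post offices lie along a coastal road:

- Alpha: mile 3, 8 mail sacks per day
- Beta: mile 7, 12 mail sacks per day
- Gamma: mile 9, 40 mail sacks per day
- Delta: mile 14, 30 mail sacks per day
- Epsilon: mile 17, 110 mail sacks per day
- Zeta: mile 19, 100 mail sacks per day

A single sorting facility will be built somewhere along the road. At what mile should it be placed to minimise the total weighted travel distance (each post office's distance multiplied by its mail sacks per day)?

x = 17

For a sum of weighted absolute distances on a line, the optimum is the weighted median (not the mean). Total weight W = 300; half-weight = 150.
Sort by position and accumulate weight:
  mile 3 (Alpha, w=8) → cum 8
  mile 7 (Beta, w=12) → cum 20
  mile 9 (Gamma, w=40) → cum 60
  mile 14 (Delta, w=30) → cum 90
  mile 17 (Epsilon, w=110) → cum 200  ≥ 150 → median here
  mile 19 (Zeta, w=100) → cum 300
Optimal location: mile 17.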